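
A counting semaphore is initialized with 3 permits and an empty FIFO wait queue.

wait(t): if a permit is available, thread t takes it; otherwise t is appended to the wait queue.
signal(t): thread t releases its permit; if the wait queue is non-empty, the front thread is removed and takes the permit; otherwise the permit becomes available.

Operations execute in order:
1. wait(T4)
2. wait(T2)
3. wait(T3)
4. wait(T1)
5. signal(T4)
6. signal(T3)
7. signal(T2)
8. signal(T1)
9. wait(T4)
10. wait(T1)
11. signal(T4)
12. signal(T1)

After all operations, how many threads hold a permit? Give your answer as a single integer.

Step 1: wait(T4) -> count=2 queue=[] holders={T4}
Step 2: wait(T2) -> count=1 queue=[] holders={T2,T4}
Step 3: wait(T3) -> count=0 queue=[] holders={T2,T3,T4}
Step 4: wait(T1) -> count=0 queue=[T1] holders={T2,T3,T4}
Step 5: signal(T4) -> count=0 queue=[] holders={T1,T2,T3}
Step 6: signal(T3) -> count=1 queue=[] holders={T1,T2}
Step 7: signal(T2) -> count=2 queue=[] holders={T1}
Step 8: signal(T1) -> count=3 queue=[] holders={none}
Step 9: wait(T4) -> count=2 queue=[] holders={T4}
Step 10: wait(T1) -> count=1 queue=[] holders={T1,T4}
Step 11: signal(T4) -> count=2 queue=[] holders={T1}
Step 12: signal(T1) -> count=3 queue=[] holders={none}
Final holders: {none} -> 0 thread(s)

Answer: 0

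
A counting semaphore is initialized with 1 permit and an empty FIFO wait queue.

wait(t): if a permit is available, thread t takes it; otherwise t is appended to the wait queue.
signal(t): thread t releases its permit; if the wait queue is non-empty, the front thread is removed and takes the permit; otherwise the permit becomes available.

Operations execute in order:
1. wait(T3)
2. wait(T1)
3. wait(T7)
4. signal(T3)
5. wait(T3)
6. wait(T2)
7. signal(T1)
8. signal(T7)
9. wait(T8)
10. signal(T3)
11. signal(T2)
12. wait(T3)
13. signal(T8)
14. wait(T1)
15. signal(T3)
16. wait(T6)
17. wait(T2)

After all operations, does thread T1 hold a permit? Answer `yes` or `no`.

Answer: yes

Derivation:
Step 1: wait(T3) -> count=0 queue=[] holders={T3}
Step 2: wait(T1) -> count=0 queue=[T1] holders={T3}
Step 3: wait(T7) -> count=0 queue=[T1,T7] holders={T3}
Step 4: signal(T3) -> count=0 queue=[T7] holders={T1}
Step 5: wait(T3) -> count=0 queue=[T7,T3] holders={T1}
Step 6: wait(T2) -> count=0 queue=[T7,T3,T2] holders={T1}
Step 7: signal(T1) -> count=0 queue=[T3,T2] holders={T7}
Step 8: signal(T7) -> count=0 queue=[T2] holders={T3}
Step 9: wait(T8) -> count=0 queue=[T2,T8] holders={T3}
Step 10: signal(T3) -> count=0 queue=[T8] holders={T2}
Step 11: signal(T2) -> count=0 queue=[] holders={T8}
Step 12: wait(T3) -> count=0 queue=[T3] holders={T8}
Step 13: signal(T8) -> count=0 queue=[] holders={T3}
Step 14: wait(T1) -> count=0 queue=[T1] holders={T3}
Step 15: signal(T3) -> count=0 queue=[] holders={T1}
Step 16: wait(T6) -> count=0 queue=[T6] holders={T1}
Step 17: wait(T2) -> count=0 queue=[T6,T2] holders={T1}
Final holders: {T1} -> T1 in holders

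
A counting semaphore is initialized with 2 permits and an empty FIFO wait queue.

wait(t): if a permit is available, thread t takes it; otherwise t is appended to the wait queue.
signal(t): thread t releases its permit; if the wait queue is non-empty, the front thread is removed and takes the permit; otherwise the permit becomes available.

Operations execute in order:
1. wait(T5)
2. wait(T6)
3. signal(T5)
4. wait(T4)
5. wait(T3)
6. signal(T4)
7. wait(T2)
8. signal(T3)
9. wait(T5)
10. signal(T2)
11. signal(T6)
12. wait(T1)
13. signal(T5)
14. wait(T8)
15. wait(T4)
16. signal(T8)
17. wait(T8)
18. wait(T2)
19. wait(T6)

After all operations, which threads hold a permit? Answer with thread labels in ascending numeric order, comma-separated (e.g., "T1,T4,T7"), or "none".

Step 1: wait(T5) -> count=1 queue=[] holders={T5}
Step 2: wait(T6) -> count=0 queue=[] holders={T5,T6}
Step 3: signal(T5) -> count=1 queue=[] holders={T6}
Step 4: wait(T4) -> count=0 queue=[] holders={T4,T6}
Step 5: wait(T3) -> count=0 queue=[T3] holders={T4,T6}
Step 6: signal(T4) -> count=0 queue=[] holders={T3,T6}
Step 7: wait(T2) -> count=0 queue=[T2] holders={T3,T6}
Step 8: signal(T3) -> count=0 queue=[] holders={T2,T6}
Step 9: wait(T5) -> count=0 queue=[T5] holders={T2,T6}
Step 10: signal(T2) -> count=0 queue=[] holders={T5,T6}
Step 11: signal(T6) -> count=1 queue=[] holders={T5}
Step 12: wait(T1) -> count=0 queue=[] holders={T1,T5}
Step 13: signal(T5) -> count=1 queue=[] holders={T1}
Step 14: wait(T8) -> count=0 queue=[] holders={T1,T8}
Step 15: wait(T4) -> count=0 queue=[T4] holders={T1,T8}
Step 16: signal(T8) -> count=0 queue=[] holders={T1,T4}
Step 17: wait(T8) -> count=0 queue=[T8] holders={T1,T4}
Step 18: wait(T2) -> count=0 queue=[T8,T2] holders={T1,T4}
Step 19: wait(T6) -> count=0 queue=[T8,T2,T6] holders={T1,T4}
Final holders: T1,T4

Answer: T1,T4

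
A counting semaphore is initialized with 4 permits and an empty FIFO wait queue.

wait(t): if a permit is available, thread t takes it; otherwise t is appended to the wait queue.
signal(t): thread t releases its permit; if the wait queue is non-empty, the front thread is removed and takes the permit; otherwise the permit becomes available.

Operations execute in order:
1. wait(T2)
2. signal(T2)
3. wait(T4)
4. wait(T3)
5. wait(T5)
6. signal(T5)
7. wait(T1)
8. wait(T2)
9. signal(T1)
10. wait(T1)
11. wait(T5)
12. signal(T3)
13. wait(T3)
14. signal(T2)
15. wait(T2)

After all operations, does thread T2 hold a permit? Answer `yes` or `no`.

Step 1: wait(T2) -> count=3 queue=[] holders={T2}
Step 2: signal(T2) -> count=4 queue=[] holders={none}
Step 3: wait(T4) -> count=3 queue=[] holders={T4}
Step 4: wait(T3) -> count=2 queue=[] holders={T3,T4}
Step 5: wait(T5) -> count=1 queue=[] holders={T3,T4,T5}
Step 6: signal(T5) -> count=2 queue=[] holders={T3,T4}
Step 7: wait(T1) -> count=1 queue=[] holders={T1,T3,T4}
Step 8: wait(T2) -> count=0 queue=[] holders={T1,T2,T3,T4}
Step 9: signal(T1) -> count=1 queue=[] holders={T2,T3,T4}
Step 10: wait(T1) -> count=0 queue=[] holders={T1,T2,T3,T4}
Step 11: wait(T5) -> count=0 queue=[T5] holders={T1,T2,T3,T4}
Step 12: signal(T3) -> count=0 queue=[] holders={T1,T2,T4,T5}
Step 13: wait(T3) -> count=0 queue=[T3] holders={T1,T2,T4,T5}
Step 14: signal(T2) -> count=0 queue=[] holders={T1,T3,T4,T5}
Step 15: wait(T2) -> count=0 queue=[T2] holders={T1,T3,T4,T5}
Final holders: {T1,T3,T4,T5} -> T2 not in holders

Answer: no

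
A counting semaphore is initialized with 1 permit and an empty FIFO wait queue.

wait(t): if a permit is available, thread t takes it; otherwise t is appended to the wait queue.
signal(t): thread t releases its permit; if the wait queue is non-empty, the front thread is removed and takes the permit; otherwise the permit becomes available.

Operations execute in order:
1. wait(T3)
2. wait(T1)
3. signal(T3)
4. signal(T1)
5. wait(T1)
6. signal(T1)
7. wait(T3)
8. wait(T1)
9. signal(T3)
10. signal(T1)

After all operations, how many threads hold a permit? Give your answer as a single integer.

Step 1: wait(T3) -> count=0 queue=[] holders={T3}
Step 2: wait(T1) -> count=0 queue=[T1] holders={T3}
Step 3: signal(T3) -> count=0 queue=[] holders={T1}
Step 4: signal(T1) -> count=1 queue=[] holders={none}
Step 5: wait(T1) -> count=0 queue=[] holders={T1}
Step 6: signal(T1) -> count=1 queue=[] holders={none}
Step 7: wait(T3) -> count=0 queue=[] holders={T3}
Step 8: wait(T1) -> count=0 queue=[T1] holders={T3}
Step 9: signal(T3) -> count=0 queue=[] holders={T1}
Step 10: signal(T1) -> count=1 queue=[] holders={none}
Final holders: {none} -> 0 thread(s)

Answer: 0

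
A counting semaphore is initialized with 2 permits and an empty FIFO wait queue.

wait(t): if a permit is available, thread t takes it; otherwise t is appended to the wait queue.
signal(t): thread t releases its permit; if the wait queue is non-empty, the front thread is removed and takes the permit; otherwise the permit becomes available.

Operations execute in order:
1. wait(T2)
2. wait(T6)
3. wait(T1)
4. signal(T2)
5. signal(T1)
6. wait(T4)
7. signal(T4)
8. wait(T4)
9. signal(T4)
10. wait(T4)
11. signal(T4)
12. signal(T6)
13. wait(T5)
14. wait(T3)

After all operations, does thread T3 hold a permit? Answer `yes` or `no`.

Answer: yes

Derivation:
Step 1: wait(T2) -> count=1 queue=[] holders={T2}
Step 2: wait(T6) -> count=0 queue=[] holders={T2,T6}
Step 3: wait(T1) -> count=0 queue=[T1] holders={T2,T6}
Step 4: signal(T2) -> count=0 queue=[] holders={T1,T6}
Step 5: signal(T1) -> count=1 queue=[] holders={T6}
Step 6: wait(T4) -> count=0 queue=[] holders={T4,T6}
Step 7: signal(T4) -> count=1 queue=[] holders={T6}
Step 8: wait(T4) -> count=0 queue=[] holders={T4,T6}
Step 9: signal(T4) -> count=1 queue=[] holders={T6}
Step 10: wait(T4) -> count=0 queue=[] holders={T4,T6}
Step 11: signal(T4) -> count=1 queue=[] holders={T6}
Step 12: signal(T6) -> count=2 queue=[] holders={none}
Step 13: wait(T5) -> count=1 queue=[] holders={T5}
Step 14: wait(T3) -> count=0 queue=[] holders={T3,T5}
Final holders: {T3,T5} -> T3 in holders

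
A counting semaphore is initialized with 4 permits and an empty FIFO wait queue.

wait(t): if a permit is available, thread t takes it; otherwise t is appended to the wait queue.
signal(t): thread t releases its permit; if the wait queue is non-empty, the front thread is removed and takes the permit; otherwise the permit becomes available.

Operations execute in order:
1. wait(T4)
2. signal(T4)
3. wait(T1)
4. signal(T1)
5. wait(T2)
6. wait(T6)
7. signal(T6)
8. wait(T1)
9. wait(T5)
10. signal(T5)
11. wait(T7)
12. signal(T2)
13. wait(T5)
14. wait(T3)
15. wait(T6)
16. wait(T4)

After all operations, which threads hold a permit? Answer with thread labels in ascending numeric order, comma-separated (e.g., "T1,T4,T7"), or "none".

Answer: T1,T3,T5,T7

Derivation:
Step 1: wait(T4) -> count=3 queue=[] holders={T4}
Step 2: signal(T4) -> count=4 queue=[] holders={none}
Step 3: wait(T1) -> count=3 queue=[] holders={T1}
Step 4: signal(T1) -> count=4 queue=[] holders={none}
Step 5: wait(T2) -> count=3 queue=[] holders={T2}
Step 6: wait(T6) -> count=2 queue=[] holders={T2,T6}
Step 7: signal(T6) -> count=3 queue=[] holders={T2}
Step 8: wait(T1) -> count=2 queue=[] holders={T1,T2}
Step 9: wait(T5) -> count=1 queue=[] holders={T1,T2,T5}
Step 10: signal(T5) -> count=2 queue=[] holders={T1,T2}
Step 11: wait(T7) -> count=1 queue=[] holders={T1,T2,T7}
Step 12: signal(T2) -> count=2 queue=[] holders={T1,T7}
Step 13: wait(T5) -> count=1 queue=[] holders={T1,T5,T7}
Step 14: wait(T3) -> count=0 queue=[] holders={T1,T3,T5,T7}
Step 15: wait(T6) -> count=0 queue=[T6] holders={T1,T3,T5,T7}
Step 16: wait(T4) -> count=0 queue=[T6,T4] holders={T1,T3,T5,T7}
Final holders: T1,T3,T5,T7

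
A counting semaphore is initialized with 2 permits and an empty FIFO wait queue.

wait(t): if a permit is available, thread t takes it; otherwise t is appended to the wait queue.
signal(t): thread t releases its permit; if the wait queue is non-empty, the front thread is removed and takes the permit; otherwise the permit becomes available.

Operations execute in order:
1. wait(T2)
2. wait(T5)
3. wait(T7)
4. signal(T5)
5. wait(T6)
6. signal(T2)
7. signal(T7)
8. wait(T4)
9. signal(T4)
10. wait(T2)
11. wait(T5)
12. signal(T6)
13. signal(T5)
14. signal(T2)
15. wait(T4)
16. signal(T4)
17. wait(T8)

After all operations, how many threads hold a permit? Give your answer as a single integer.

Step 1: wait(T2) -> count=1 queue=[] holders={T2}
Step 2: wait(T5) -> count=0 queue=[] holders={T2,T5}
Step 3: wait(T7) -> count=0 queue=[T7] holders={T2,T5}
Step 4: signal(T5) -> count=0 queue=[] holders={T2,T7}
Step 5: wait(T6) -> count=0 queue=[T6] holders={T2,T7}
Step 6: signal(T2) -> count=0 queue=[] holders={T6,T7}
Step 7: signal(T7) -> count=1 queue=[] holders={T6}
Step 8: wait(T4) -> count=0 queue=[] holders={T4,T6}
Step 9: signal(T4) -> count=1 queue=[] holders={T6}
Step 10: wait(T2) -> count=0 queue=[] holders={T2,T6}
Step 11: wait(T5) -> count=0 queue=[T5] holders={T2,T6}
Step 12: signal(T6) -> count=0 queue=[] holders={T2,T5}
Step 13: signal(T5) -> count=1 queue=[] holders={T2}
Step 14: signal(T2) -> count=2 queue=[] holders={none}
Step 15: wait(T4) -> count=1 queue=[] holders={T4}
Step 16: signal(T4) -> count=2 queue=[] holders={none}
Step 17: wait(T8) -> count=1 queue=[] holders={T8}
Final holders: {T8} -> 1 thread(s)

Answer: 1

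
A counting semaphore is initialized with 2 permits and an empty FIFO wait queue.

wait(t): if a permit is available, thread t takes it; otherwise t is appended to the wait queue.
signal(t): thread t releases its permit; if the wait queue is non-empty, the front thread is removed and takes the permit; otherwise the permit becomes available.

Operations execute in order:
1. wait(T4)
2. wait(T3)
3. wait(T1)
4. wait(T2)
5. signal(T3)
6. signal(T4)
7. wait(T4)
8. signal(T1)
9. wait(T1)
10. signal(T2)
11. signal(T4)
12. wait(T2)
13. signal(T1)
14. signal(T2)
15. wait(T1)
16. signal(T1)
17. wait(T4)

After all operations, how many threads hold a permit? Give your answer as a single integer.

Step 1: wait(T4) -> count=1 queue=[] holders={T4}
Step 2: wait(T3) -> count=0 queue=[] holders={T3,T4}
Step 3: wait(T1) -> count=0 queue=[T1] holders={T3,T4}
Step 4: wait(T2) -> count=0 queue=[T1,T2] holders={T3,T4}
Step 5: signal(T3) -> count=0 queue=[T2] holders={T1,T4}
Step 6: signal(T4) -> count=0 queue=[] holders={T1,T2}
Step 7: wait(T4) -> count=0 queue=[T4] holders={T1,T2}
Step 8: signal(T1) -> count=0 queue=[] holders={T2,T4}
Step 9: wait(T1) -> count=0 queue=[T1] holders={T2,T4}
Step 10: signal(T2) -> count=0 queue=[] holders={T1,T4}
Step 11: signal(T4) -> count=1 queue=[] holders={T1}
Step 12: wait(T2) -> count=0 queue=[] holders={T1,T2}
Step 13: signal(T1) -> count=1 queue=[] holders={T2}
Step 14: signal(T2) -> count=2 queue=[] holders={none}
Step 15: wait(T1) -> count=1 queue=[] holders={T1}
Step 16: signal(T1) -> count=2 queue=[] holders={none}
Step 17: wait(T4) -> count=1 queue=[] holders={T4}
Final holders: {T4} -> 1 thread(s)

Answer: 1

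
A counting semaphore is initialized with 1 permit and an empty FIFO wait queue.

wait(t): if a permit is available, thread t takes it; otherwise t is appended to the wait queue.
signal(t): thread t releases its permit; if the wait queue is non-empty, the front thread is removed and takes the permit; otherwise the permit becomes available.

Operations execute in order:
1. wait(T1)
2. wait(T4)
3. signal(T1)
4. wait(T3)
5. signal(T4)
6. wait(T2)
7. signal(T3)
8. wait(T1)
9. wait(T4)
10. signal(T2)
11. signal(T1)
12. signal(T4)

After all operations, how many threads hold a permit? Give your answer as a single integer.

Answer: 0

Derivation:
Step 1: wait(T1) -> count=0 queue=[] holders={T1}
Step 2: wait(T4) -> count=0 queue=[T4] holders={T1}
Step 3: signal(T1) -> count=0 queue=[] holders={T4}
Step 4: wait(T3) -> count=0 queue=[T3] holders={T4}
Step 5: signal(T4) -> count=0 queue=[] holders={T3}
Step 6: wait(T2) -> count=0 queue=[T2] holders={T3}
Step 7: signal(T3) -> count=0 queue=[] holders={T2}
Step 8: wait(T1) -> count=0 queue=[T1] holders={T2}
Step 9: wait(T4) -> count=0 queue=[T1,T4] holders={T2}
Step 10: signal(T2) -> count=0 queue=[T4] holders={T1}
Step 11: signal(T1) -> count=0 queue=[] holders={T4}
Step 12: signal(T4) -> count=1 queue=[] holders={none}
Final holders: {none} -> 0 thread(s)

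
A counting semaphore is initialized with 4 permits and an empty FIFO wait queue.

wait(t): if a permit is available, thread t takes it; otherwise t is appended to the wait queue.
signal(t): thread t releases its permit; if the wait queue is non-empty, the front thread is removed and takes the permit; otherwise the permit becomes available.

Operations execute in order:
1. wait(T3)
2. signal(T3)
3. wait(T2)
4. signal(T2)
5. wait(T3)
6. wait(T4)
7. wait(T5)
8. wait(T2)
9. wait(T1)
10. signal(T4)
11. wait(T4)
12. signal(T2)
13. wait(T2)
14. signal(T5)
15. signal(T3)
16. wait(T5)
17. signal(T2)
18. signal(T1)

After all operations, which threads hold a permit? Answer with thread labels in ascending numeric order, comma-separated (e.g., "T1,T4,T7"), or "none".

Step 1: wait(T3) -> count=3 queue=[] holders={T3}
Step 2: signal(T3) -> count=4 queue=[] holders={none}
Step 3: wait(T2) -> count=3 queue=[] holders={T2}
Step 4: signal(T2) -> count=4 queue=[] holders={none}
Step 5: wait(T3) -> count=3 queue=[] holders={T3}
Step 6: wait(T4) -> count=2 queue=[] holders={T3,T4}
Step 7: wait(T5) -> count=1 queue=[] holders={T3,T4,T5}
Step 8: wait(T2) -> count=0 queue=[] holders={T2,T3,T4,T5}
Step 9: wait(T1) -> count=0 queue=[T1] holders={T2,T3,T4,T5}
Step 10: signal(T4) -> count=0 queue=[] holders={T1,T2,T3,T5}
Step 11: wait(T4) -> count=0 queue=[T4] holders={T1,T2,T3,T5}
Step 12: signal(T2) -> count=0 queue=[] holders={T1,T3,T4,T5}
Step 13: wait(T2) -> count=0 queue=[T2] holders={T1,T3,T4,T5}
Step 14: signal(T5) -> count=0 queue=[] holders={T1,T2,T3,T4}
Step 15: signal(T3) -> count=1 queue=[] holders={T1,T2,T4}
Step 16: wait(T5) -> count=0 queue=[] holders={T1,T2,T4,T5}
Step 17: signal(T2) -> count=1 queue=[] holders={T1,T4,T5}
Step 18: signal(T1) -> count=2 queue=[] holders={T4,T5}
Final holders: T4,T5

Answer: T4,T5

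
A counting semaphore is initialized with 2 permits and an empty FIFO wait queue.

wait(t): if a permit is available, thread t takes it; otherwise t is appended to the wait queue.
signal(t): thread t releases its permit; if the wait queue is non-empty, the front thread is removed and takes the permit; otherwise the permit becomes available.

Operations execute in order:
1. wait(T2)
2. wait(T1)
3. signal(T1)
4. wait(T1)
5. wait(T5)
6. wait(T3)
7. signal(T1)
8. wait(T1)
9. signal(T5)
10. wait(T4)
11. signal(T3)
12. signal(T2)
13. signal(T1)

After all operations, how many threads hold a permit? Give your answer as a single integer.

Step 1: wait(T2) -> count=1 queue=[] holders={T2}
Step 2: wait(T1) -> count=0 queue=[] holders={T1,T2}
Step 3: signal(T1) -> count=1 queue=[] holders={T2}
Step 4: wait(T1) -> count=0 queue=[] holders={T1,T2}
Step 5: wait(T5) -> count=0 queue=[T5] holders={T1,T2}
Step 6: wait(T3) -> count=0 queue=[T5,T3] holders={T1,T2}
Step 7: signal(T1) -> count=0 queue=[T3] holders={T2,T5}
Step 8: wait(T1) -> count=0 queue=[T3,T1] holders={T2,T5}
Step 9: signal(T5) -> count=0 queue=[T1] holders={T2,T3}
Step 10: wait(T4) -> count=0 queue=[T1,T4] holders={T2,T3}
Step 11: signal(T3) -> count=0 queue=[T4] holders={T1,T2}
Step 12: signal(T2) -> count=0 queue=[] holders={T1,T4}
Step 13: signal(T1) -> count=1 queue=[] holders={T4}
Final holders: {T4} -> 1 thread(s)

Answer: 1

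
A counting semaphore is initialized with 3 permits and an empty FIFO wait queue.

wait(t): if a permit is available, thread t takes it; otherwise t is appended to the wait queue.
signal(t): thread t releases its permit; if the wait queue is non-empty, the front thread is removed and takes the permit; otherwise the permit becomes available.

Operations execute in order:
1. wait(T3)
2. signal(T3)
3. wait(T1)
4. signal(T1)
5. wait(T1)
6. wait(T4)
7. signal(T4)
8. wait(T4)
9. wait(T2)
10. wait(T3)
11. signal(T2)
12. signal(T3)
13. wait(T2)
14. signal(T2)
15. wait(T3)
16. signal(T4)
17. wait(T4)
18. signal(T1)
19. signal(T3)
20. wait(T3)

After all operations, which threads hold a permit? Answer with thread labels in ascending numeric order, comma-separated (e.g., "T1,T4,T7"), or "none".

Answer: T3,T4

Derivation:
Step 1: wait(T3) -> count=2 queue=[] holders={T3}
Step 2: signal(T3) -> count=3 queue=[] holders={none}
Step 3: wait(T1) -> count=2 queue=[] holders={T1}
Step 4: signal(T1) -> count=3 queue=[] holders={none}
Step 5: wait(T1) -> count=2 queue=[] holders={T1}
Step 6: wait(T4) -> count=1 queue=[] holders={T1,T4}
Step 7: signal(T4) -> count=2 queue=[] holders={T1}
Step 8: wait(T4) -> count=1 queue=[] holders={T1,T4}
Step 9: wait(T2) -> count=0 queue=[] holders={T1,T2,T4}
Step 10: wait(T3) -> count=0 queue=[T3] holders={T1,T2,T4}
Step 11: signal(T2) -> count=0 queue=[] holders={T1,T3,T4}
Step 12: signal(T3) -> count=1 queue=[] holders={T1,T4}
Step 13: wait(T2) -> count=0 queue=[] holders={T1,T2,T4}
Step 14: signal(T2) -> count=1 queue=[] holders={T1,T4}
Step 15: wait(T3) -> count=0 queue=[] holders={T1,T3,T4}
Step 16: signal(T4) -> count=1 queue=[] holders={T1,T3}
Step 17: wait(T4) -> count=0 queue=[] holders={T1,T3,T4}
Step 18: signal(T1) -> count=1 queue=[] holders={T3,T4}
Step 19: signal(T3) -> count=2 queue=[] holders={T4}
Step 20: wait(T3) -> count=1 queue=[] holders={T3,T4}
Final holders: T3,T4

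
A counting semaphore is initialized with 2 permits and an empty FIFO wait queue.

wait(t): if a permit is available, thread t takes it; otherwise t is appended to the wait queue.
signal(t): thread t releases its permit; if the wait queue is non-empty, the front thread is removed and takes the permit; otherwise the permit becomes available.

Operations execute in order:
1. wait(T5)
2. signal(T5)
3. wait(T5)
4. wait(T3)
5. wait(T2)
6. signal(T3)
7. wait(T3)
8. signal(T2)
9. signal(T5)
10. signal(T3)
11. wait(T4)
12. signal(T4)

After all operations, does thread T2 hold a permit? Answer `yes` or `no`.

Step 1: wait(T5) -> count=1 queue=[] holders={T5}
Step 2: signal(T5) -> count=2 queue=[] holders={none}
Step 3: wait(T5) -> count=1 queue=[] holders={T5}
Step 4: wait(T3) -> count=0 queue=[] holders={T3,T5}
Step 5: wait(T2) -> count=0 queue=[T2] holders={T3,T5}
Step 6: signal(T3) -> count=0 queue=[] holders={T2,T5}
Step 7: wait(T3) -> count=0 queue=[T3] holders={T2,T5}
Step 8: signal(T2) -> count=0 queue=[] holders={T3,T5}
Step 9: signal(T5) -> count=1 queue=[] holders={T3}
Step 10: signal(T3) -> count=2 queue=[] holders={none}
Step 11: wait(T4) -> count=1 queue=[] holders={T4}
Step 12: signal(T4) -> count=2 queue=[] holders={none}
Final holders: {none} -> T2 not in holders

Answer: no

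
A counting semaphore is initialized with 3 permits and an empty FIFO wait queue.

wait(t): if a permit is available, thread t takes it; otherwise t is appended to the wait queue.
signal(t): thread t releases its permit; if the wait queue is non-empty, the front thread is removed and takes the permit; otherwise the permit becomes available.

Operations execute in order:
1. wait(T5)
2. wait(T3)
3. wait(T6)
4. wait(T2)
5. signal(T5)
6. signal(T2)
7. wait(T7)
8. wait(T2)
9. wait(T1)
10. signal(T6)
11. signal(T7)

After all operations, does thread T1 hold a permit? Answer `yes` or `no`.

Answer: yes

Derivation:
Step 1: wait(T5) -> count=2 queue=[] holders={T5}
Step 2: wait(T3) -> count=1 queue=[] holders={T3,T5}
Step 3: wait(T6) -> count=0 queue=[] holders={T3,T5,T6}
Step 4: wait(T2) -> count=0 queue=[T2] holders={T3,T5,T6}
Step 5: signal(T5) -> count=0 queue=[] holders={T2,T3,T6}
Step 6: signal(T2) -> count=1 queue=[] holders={T3,T6}
Step 7: wait(T7) -> count=0 queue=[] holders={T3,T6,T7}
Step 8: wait(T2) -> count=0 queue=[T2] holders={T3,T6,T7}
Step 9: wait(T1) -> count=0 queue=[T2,T1] holders={T3,T6,T7}
Step 10: signal(T6) -> count=0 queue=[T1] holders={T2,T3,T7}
Step 11: signal(T7) -> count=0 queue=[] holders={T1,T2,T3}
Final holders: {T1,T2,T3} -> T1 in holders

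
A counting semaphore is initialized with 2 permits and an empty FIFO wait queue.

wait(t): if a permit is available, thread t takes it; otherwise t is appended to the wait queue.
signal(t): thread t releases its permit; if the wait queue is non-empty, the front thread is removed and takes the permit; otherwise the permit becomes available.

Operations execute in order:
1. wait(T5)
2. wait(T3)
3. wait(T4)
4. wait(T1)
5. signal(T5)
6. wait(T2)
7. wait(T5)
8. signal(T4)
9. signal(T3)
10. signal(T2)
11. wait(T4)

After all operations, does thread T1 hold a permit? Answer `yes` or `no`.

Step 1: wait(T5) -> count=1 queue=[] holders={T5}
Step 2: wait(T3) -> count=0 queue=[] holders={T3,T5}
Step 3: wait(T4) -> count=0 queue=[T4] holders={T3,T5}
Step 4: wait(T1) -> count=0 queue=[T4,T1] holders={T3,T5}
Step 5: signal(T5) -> count=0 queue=[T1] holders={T3,T4}
Step 6: wait(T2) -> count=0 queue=[T1,T2] holders={T3,T4}
Step 7: wait(T5) -> count=0 queue=[T1,T2,T5] holders={T3,T4}
Step 8: signal(T4) -> count=0 queue=[T2,T5] holders={T1,T3}
Step 9: signal(T3) -> count=0 queue=[T5] holders={T1,T2}
Step 10: signal(T2) -> count=0 queue=[] holders={T1,T5}
Step 11: wait(T4) -> count=0 queue=[T4] holders={T1,T5}
Final holders: {T1,T5} -> T1 in holders

Answer: yes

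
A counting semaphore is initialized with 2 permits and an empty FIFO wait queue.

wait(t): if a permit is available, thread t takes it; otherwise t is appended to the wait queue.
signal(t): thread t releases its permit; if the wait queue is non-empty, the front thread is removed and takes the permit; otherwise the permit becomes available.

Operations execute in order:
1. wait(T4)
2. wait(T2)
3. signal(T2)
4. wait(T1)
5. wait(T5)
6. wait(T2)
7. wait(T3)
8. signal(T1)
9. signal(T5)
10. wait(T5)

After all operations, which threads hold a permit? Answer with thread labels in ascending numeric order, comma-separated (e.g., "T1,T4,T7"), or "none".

Step 1: wait(T4) -> count=1 queue=[] holders={T4}
Step 2: wait(T2) -> count=0 queue=[] holders={T2,T4}
Step 3: signal(T2) -> count=1 queue=[] holders={T4}
Step 4: wait(T1) -> count=0 queue=[] holders={T1,T4}
Step 5: wait(T5) -> count=0 queue=[T5] holders={T1,T4}
Step 6: wait(T2) -> count=0 queue=[T5,T2] holders={T1,T4}
Step 7: wait(T3) -> count=0 queue=[T5,T2,T3] holders={T1,T4}
Step 8: signal(T1) -> count=0 queue=[T2,T3] holders={T4,T5}
Step 9: signal(T5) -> count=0 queue=[T3] holders={T2,T4}
Step 10: wait(T5) -> count=0 queue=[T3,T5] holders={T2,T4}
Final holders: T2,T4

Answer: T2,T4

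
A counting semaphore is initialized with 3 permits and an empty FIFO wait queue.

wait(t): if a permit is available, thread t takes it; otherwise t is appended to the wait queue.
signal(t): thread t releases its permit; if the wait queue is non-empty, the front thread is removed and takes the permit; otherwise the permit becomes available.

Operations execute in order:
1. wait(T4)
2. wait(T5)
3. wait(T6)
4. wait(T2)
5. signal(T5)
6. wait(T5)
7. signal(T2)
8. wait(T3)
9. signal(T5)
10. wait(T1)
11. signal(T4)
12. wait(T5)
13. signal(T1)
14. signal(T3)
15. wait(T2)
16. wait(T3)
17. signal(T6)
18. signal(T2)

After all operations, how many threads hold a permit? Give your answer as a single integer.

Answer: 2

Derivation:
Step 1: wait(T4) -> count=2 queue=[] holders={T4}
Step 2: wait(T5) -> count=1 queue=[] holders={T4,T5}
Step 3: wait(T6) -> count=0 queue=[] holders={T4,T5,T6}
Step 4: wait(T2) -> count=0 queue=[T2] holders={T4,T5,T6}
Step 5: signal(T5) -> count=0 queue=[] holders={T2,T4,T6}
Step 6: wait(T5) -> count=0 queue=[T5] holders={T2,T4,T6}
Step 7: signal(T2) -> count=0 queue=[] holders={T4,T5,T6}
Step 8: wait(T3) -> count=0 queue=[T3] holders={T4,T5,T6}
Step 9: signal(T5) -> count=0 queue=[] holders={T3,T4,T6}
Step 10: wait(T1) -> count=0 queue=[T1] holders={T3,T4,T6}
Step 11: signal(T4) -> count=0 queue=[] holders={T1,T3,T6}
Step 12: wait(T5) -> count=0 queue=[T5] holders={T1,T3,T6}
Step 13: signal(T1) -> count=0 queue=[] holders={T3,T5,T6}
Step 14: signal(T3) -> count=1 queue=[] holders={T5,T6}
Step 15: wait(T2) -> count=0 queue=[] holders={T2,T5,T6}
Step 16: wait(T3) -> count=0 queue=[T3] holders={T2,T5,T6}
Step 17: signal(T6) -> count=0 queue=[] holders={T2,T3,T5}
Step 18: signal(T2) -> count=1 queue=[] holders={T3,T5}
Final holders: {T3,T5} -> 2 thread(s)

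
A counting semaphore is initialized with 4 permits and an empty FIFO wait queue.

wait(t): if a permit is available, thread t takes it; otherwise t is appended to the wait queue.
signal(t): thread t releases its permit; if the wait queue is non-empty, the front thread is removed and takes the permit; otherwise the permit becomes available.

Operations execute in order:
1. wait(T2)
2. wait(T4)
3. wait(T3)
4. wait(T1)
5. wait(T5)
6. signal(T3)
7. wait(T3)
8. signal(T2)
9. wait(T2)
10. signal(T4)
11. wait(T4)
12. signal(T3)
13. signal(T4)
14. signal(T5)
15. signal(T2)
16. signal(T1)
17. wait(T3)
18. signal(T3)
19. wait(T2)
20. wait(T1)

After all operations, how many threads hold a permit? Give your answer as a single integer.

Answer: 2

Derivation:
Step 1: wait(T2) -> count=3 queue=[] holders={T2}
Step 2: wait(T4) -> count=2 queue=[] holders={T2,T4}
Step 3: wait(T3) -> count=1 queue=[] holders={T2,T3,T4}
Step 4: wait(T1) -> count=0 queue=[] holders={T1,T2,T3,T4}
Step 5: wait(T5) -> count=0 queue=[T5] holders={T1,T2,T3,T4}
Step 6: signal(T3) -> count=0 queue=[] holders={T1,T2,T4,T5}
Step 7: wait(T3) -> count=0 queue=[T3] holders={T1,T2,T4,T5}
Step 8: signal(T2) -> count=0 queue=[] holders={T1,T3,T4,T5}
Step 9: wait(T2) -> count=0 queue=[T2] holders={T1,T3,T4,T5}
Step 10: signal(T4) -> count=0 queue=[] holders={T1,T2,T3,T5}
Step 11: wait(T4) -> count=0 queue=[T4] holders={T1,T2,T3,T5}
Step 12: signal(T3) -> count=0 queue=[] holders={T1,T2,T4,T5}
Step 13: signal(T4) -> count=1 queue=[] holders={T1,T2,T5}
Step 14: signal(T5) -> count=2 queue=[] holders={T1,T2}
Step 15: signal(T2) -> count=3 queue=[] holders={T1}
Step 16: signal(T1) -> count=4 queue=[] holders={none}
Step 17: wait(T3) -> count=3 queue=[] holders={T3}
Step 18: signal(T3) -> count=4 queue=[] holders={none}
Step 19: wait(T2) -> count=3 queue=[] holders={T2}
Step 20: wait(T1) -> count=2 queue=[] holders={T1,T2}
Final holders: {T1,T2} -> 2 thread(s)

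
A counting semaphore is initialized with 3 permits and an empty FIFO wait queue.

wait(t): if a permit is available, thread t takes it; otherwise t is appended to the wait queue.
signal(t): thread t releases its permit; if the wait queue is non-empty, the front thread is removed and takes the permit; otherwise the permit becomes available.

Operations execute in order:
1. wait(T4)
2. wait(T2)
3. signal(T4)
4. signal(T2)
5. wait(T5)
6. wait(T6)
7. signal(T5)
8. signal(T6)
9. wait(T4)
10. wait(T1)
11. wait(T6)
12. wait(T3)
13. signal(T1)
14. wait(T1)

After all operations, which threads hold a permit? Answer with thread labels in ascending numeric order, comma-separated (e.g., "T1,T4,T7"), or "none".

Step 1: wait(T4) -> count=2 queue=[] holders={T4}
Step 2: wait(T2) -> count=1 queue=[] holders={T2,T4}
Step 3: signal(T4) -> count=2 queue=[] holders={T2}
Step 4: signal(T2) -> count=3 queue=[] holders={none}
Step 5: wait(T5) -> count=2 queue=[] holders={T5}
Step 6: wait(T6) -> count=1 queue=[] holders={T5,T6}
Step 7: signal(T5) -> count=2 queue=[] holders={T6}
Step 8: signal(T6) -> count=3 queue=[] holders={none}
Step 9: wait(T4) -> count=2 queue=[] holders={T4}
Step 10: wait(T1) -> count=1 queue=[] holders={T1,T4}
Step 11: wait(T6) -> count=0 queue=[] holders={T1,T4,T6}
Step 12: wait(T3) -> count=0 queue=[T3] holders={T1,T4,T6}
Step 13: signal(T1) -> count=0 queue=[] holders={T3,T4,T6}
Step 14: wait(T1) -> count=0 queue=[T1] holders={T3,T4,T6}
Final holders: T3,T4,T6

Answer: T3,T4,T6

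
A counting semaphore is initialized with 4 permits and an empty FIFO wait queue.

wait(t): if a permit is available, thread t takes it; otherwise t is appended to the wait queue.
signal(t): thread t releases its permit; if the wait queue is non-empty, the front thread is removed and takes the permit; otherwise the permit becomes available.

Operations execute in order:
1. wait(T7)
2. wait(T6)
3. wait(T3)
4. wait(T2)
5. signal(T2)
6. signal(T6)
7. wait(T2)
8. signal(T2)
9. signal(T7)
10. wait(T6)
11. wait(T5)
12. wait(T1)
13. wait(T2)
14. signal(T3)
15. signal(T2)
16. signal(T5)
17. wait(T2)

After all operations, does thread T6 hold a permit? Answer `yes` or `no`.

Answer: yes

Derivation:
Step 1: wait(T7) -> count=3 queue=[] holders={T7}
Step 2: wait(T6) -> count=2 queue=[] holders={T6,T7}
Step 3: wait(T3) -> count=1 queue=[] holders={T3,T6,T7}
Step 4: wait(T2) -> count=0 queue=[] holders={T2,T3,T6,T7}
Step 5: signal(T2) -> count=1 queue=[] holders={T3,T6,T7}
Step 6: signal(T6) -> count=2 queue=[] holders={T3,T7}
Step 7: wait(T2) -> count=1 queue=[] holders={T2,T3,T7}
Step 8: signal(T2) -> count=2 queue=[] holders={T3,T7}
Step 9: signal(T7) -> count=3 queue=[] holders={T3}
Step 10: wait(T6) -> count=2 queue=[] holders={T3,T6}
Step 11: wait(T5) -> count=1 queue=[] holders={T3,T5,T6}
Step 12: wait(T1) -> count=0 queue=[] holders={T1,T3,T5,T6}
Step 13: wait(T2) -> count=0 queue=[T2] holders={T1,T3,T5,T6}
Step 14: signal(T3) -> count=0 queue=[] holders={T1,T2,T5,T6}
Step 15: signal(T2) -> count=1 queue=[] holders={T1,T5,T6}
Step 16: signal(T5) -> count=2 queue=[] holders={T1,T6}
Step 17: wait(T2) -> count=1 queue=[] holders={T1,T2,T6}
Final holders: {T1,T2,T6} -> T6 in holders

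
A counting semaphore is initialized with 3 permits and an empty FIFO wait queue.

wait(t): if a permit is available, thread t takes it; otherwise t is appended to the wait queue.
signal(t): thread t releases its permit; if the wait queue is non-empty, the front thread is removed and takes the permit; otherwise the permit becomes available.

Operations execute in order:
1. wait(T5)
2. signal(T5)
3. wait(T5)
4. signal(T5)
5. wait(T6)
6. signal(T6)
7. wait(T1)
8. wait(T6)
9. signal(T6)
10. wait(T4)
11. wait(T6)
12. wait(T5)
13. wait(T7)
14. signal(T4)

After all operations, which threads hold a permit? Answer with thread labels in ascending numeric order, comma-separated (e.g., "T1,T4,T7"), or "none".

Step 1: wait(T5) -> count=2 queue=[] holders={T5}
Step 2: signal(T5) -> count=3 queue=[] holders={none}
Step 3: wait(T5) -> count=2 queue=[] holders={T5}
Step 4: signal(T5) -> count=3 queue=[] holders={none}
Step 5: wait(T6) -> count=2 queue=[] holders={T6}
Step 6: signal(T6) -> count=3 queue=[] holders={none}
Step 7: wait(T1) -> count=2 queue=[] holders={T1}
Step 8: wait(T6) -> count=1 queue=[] holders={T1,T6}
Step 9: signal(T6) -> count=2 queue=[] holders={T1}
Step 10: wait(T4) -> count=1 queue=[] holders={T1,T4}
Step 11: wait(T6) -> count=0 queue=[] holders={T1,T4,T6}
Step 12: wait(T5) -> count=0 queue=[T5] holders={T1,T4,T6}
Step 13: wait(T7) -> count=0 queue=[T5,T7] holders={T1,T4,T6}
Step 14: signal(T4) -> count=0 queue=[T7] holders={T1,T5,T6}
Final holders: T1,T5,T6

Answer: T1,T5,T6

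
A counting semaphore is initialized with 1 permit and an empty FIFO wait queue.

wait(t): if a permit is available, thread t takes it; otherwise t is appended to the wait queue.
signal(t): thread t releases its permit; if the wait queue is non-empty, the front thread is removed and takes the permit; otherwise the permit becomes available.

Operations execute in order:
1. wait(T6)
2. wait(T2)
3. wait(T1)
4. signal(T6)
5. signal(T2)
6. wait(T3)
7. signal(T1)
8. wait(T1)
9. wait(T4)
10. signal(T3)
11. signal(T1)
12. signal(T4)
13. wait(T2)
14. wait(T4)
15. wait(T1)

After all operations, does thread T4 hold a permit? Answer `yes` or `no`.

Step 1: wait(T6) -> count=0 queue=[] holders={T6}
Step 2: wait(T2) -> count=0 queue=[T2] holders={T6}
Step 3: wait(T1) -> count=0 queue=[T2,T1] holders={T6}
Step 4: signal(T6) -> count=0 queue=[T1] holders={T2}
Step 5: signal(T2) -> count=0 queue=[] holders={T1}
Step 6: wait(T3) -> count=0 queue=[T3] holders={T1}
Step 7: signal(T1) -> count=0 queue=[] holders={T3}
Step 8: wait(T1) -> count=0 queue=[T1] holders={T3}
Step 9: wait(T4) -> count=0 queue=[T1,T4] holders={T3}
Step 10: signal(T3) -> count=0 queue=[T4] holders={T1}
Step 11: signal(T1) -> count=0 queue=[] holders={T4}
Step 12: signal(T4) -> count=1 queue=[] holders={none}
Step 13: wait(T2) -> count=0 queue=[] holders={T2}
Step 14: wait(T4) -> count=0 queue=[T4] holders={T2}
Step 15: wait(T1) -> count=0 queue=[T4,T1] holders={T2}
Final holders: {T2} -> T4 not in holders

Answer: no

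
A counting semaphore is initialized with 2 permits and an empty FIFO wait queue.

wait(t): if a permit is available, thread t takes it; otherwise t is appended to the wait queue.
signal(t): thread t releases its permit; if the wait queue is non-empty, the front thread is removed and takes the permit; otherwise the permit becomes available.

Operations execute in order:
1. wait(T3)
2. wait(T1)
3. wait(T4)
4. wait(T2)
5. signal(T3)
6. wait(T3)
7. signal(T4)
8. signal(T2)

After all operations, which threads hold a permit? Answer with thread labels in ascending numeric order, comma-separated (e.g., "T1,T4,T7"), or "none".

Step 1: wait(T3) -> count=1 queue=[] holders={T3}
Step 2: wait(T1) -> count=0 queue=[] holders={T1,T3}
Step 3: wait(T4) -> count=0 queue=[T4] holders={T1,T3}
Step 4: wait(T2) -> count=0 queue=[T4,T2] holders={T1,T3}
Step 5: signal(T3) -> count=0 queue=[T2] holders={T1,T4}
Step 6: wait(T3) -> count=0 queue=[T2,T3] holders={T1,T4}
Step 7: signal(T4) -> count=0 queue=[T3] holders={T1,T2}
Step 8: signal(T2) -> count=0 queue=[] holders={T1,T3}
Final holders: T1,T3

Answer: T1,T3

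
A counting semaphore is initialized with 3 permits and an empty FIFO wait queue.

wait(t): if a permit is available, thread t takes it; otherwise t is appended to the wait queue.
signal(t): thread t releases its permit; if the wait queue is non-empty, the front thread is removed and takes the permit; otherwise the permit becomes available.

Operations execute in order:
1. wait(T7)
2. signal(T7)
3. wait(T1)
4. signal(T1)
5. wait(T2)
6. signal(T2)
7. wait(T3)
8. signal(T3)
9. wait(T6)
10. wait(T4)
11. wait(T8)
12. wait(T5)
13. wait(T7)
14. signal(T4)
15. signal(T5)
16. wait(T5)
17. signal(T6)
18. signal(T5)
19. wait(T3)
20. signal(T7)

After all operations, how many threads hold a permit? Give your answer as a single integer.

Answer: 2

Derivation:
Step 1: wait(T7) -> count=2 queue=[] holders={T7}
Step 2: signal(T7) -> count=3 queue=[] holders={none}
Step 3: wait(T1) -> count=2 queue=[] holders={T1}
Step 4: signal(T1) -> count=3 queue=[] holders={none}
Step 5: wait(T2) -> count=2 queue=[] holders={T2}
Step 6: signal(T2) -> count=3 queue=[] holders={none}
Step 7: wait(T3) -> count=2 queue=[] holders={T3}
Step 8: signal(T3) -> count=3 queue=[] holders={none}
Step 9: wait(T6) -> count=2 queue=[] holders={T6}
Step 10: wait(T4) -> count=1 queue=[] holders={T4,T6}
Step 11: wait(T8) -> count=0 queue=[] holders={T4,T6,T8}
Step 12: wait(T5) -> count=0 queue=[T5] holders={T4,T6,T8}
Step 13: wait(T7) -> count=0 queue=[T5,T7] holders={T4,T6,T8}
Step 14: signal(T4) -> count=0 queue=[T7] holders={T5,T6,T8}
Step 15: signal(T5) -> count=0 queue=[] holders={T6,T7,T8}
Step 16: wait(T5) -> count=0 queue=[T5] holders={T6,T7,T8}
Step 17: signal(T6) -> count=0 queue=[] holders={T5,T7,T8}
Step 18: signal(T5) -> count=1 queue=[] holders={T7,T8}
Step 19: wait(T3) -> count=0 queue=[] holders={T3,T7,T8}
Step 20: signal(T7) -> count=1 queue=[] holders={T3,T8}
Final holders: {T3,T8} -> 2 thread(s)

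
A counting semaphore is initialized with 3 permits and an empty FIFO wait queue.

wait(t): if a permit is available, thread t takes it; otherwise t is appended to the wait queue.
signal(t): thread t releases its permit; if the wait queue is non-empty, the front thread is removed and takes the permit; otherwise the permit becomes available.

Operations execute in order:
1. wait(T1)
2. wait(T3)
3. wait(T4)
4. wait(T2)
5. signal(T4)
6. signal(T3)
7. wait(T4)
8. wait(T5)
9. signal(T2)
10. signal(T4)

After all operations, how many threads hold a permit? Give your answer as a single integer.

Step 1: wait(T1) -> count=2 queue=[] holders={T1}
Step 2: wait(T3) -> count=1 queue=[] holders={T1,T3}
Step 3: wait(T4) -> count=0 queue=[] holders={T1,T3,T4}
Step 4: wait(T2) -> count=0 queue=[T2] holders={T1,T3,T4}
Step 5: signal(T4) -> count=0 queue=[] holders={T1,T2,T3}
Step 6: signal(T3) -> count=1 queue=[] holders={T1,T2}
Step 7: wait(T4) -> count=0 queue=[] holders={T1,T2,T4}
Step 8: wait(T5) -> count=0 queue=[T5] holders={T1,T2,T4}
Step 9: signal(T2) -> count=0 queue=[] holders={T1,T4,T5}
Step 10: signal(T4) -> count=1 queue=[] holders={T1,T5}
Final holders: {T1,T5} -> 2 thread(s)

Answer: 2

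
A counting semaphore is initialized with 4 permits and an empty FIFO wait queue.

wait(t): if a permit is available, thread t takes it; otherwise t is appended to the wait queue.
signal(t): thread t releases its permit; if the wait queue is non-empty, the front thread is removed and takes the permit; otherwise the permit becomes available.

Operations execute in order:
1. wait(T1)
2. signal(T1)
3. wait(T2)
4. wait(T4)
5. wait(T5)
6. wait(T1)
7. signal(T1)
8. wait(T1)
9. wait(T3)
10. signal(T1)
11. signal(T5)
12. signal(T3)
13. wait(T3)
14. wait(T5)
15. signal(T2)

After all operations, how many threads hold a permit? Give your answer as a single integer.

Step 1: wait(T1) -> count=3 queue=[] holders={T1}
Step 2: signal(T1) -> count=4 queue=[] holders={none}
Step 3: wait(T2) -> count=3 queue=[] holders={T2}
Step 4: wait(T4) -> count=2 queue=[] holders={T2,T4}
Step 5: wait(T5) -> count=1 queue=[] holders={T2,T4,T5}
Step 6: wait(T1) -> count=0 queue=[] holders={T1,T2,T4,T5}
Step 7: signal(T1) -> count=1 queue=[] holders={T2,T4,T5}
Step 8: wait(T1) -> count=0 queue=[] holders={T1,T2,T4,T5}
Step 9: wait(T3) -> count=0 queue=[T3] holders={T1,T2,T4,T5}
Step 10: signal(T1) -> count=0 queue=[] holders={T2,T3,T4,T5}
Step 11: signal(T5) -> count=1 queue=[] holders={T2,T3,T4}
Step 12: signal(T3) -> count=2 queue=[] holders={T2,T4}
Step 13: wait(T3) -> count=1 queue=[] holders={T2,T3,T4}
Step 14: wait(T5) -> count=0 queue=[] holders={T2,T3,T4,T5}
Step 15: signal(T2) -> count=1 queue=[] holders={T3,T4,T5}
Final holders: {T3,T4,T5} -> 3 thread(s)

Answer: 3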